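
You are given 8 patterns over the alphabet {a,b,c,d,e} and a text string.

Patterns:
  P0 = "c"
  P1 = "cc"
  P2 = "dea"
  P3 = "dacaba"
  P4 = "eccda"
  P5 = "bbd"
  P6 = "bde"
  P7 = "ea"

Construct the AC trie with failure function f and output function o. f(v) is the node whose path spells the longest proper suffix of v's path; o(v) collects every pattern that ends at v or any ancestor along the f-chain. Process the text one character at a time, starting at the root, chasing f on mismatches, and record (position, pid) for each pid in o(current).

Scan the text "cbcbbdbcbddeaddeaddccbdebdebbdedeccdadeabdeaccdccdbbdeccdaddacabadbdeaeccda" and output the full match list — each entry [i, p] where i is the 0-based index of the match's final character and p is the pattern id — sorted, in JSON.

Build automaton:
Trie nodes:
  n0 'ε': b→16 c→1 d→3 e→11
  n1 'c': c→2  ←P0
  n2 'cc': ·  ←P1
  n3 'd': a→6 e→4
  n4 'de': a→5
  n5 'dea': ·  ←P2
  n6 'da': c→7
  n7 'dac': a→8
  n8 'daca': b→9
  n9 'dacab': a→10
  n10 'dacaba': ·  ←P3
  n11 'e': a→21 c→12
  n12 'ec': c→13
  n13 'ecc': d→14
  n14 'eccd': a→15
  n15 'eccda': ·  ←P4
  n16 'b': b→17 d→19
  n17 'bb': d→18
  n18 'bbd': ·  ←P5
  n19 'bd': e→20
  n20 'bde': ·  ←P6
  n21 'ea': ·  ←P7

BFS fail/out derivation:
  n1('c'): parent n0 fail=0; on 'c' 0 → fail=0;  out {0}∪∅={0}
  n3('d'): parent n0 fail=0; on 'd' 0 → fail=0;  out ∅∪∅=∅
  n11('e'): parent n0 fail=0; on 'e' 0 → fail=0;  out ∅∪∅=∅
  n16('b'): parent n0 fail=0; on 'b' 0 → fail=0;  out ∅∪∅=∅
  n2('cc'): parent n1 fail=0; on 'c' 0 → fail=1;  out {1}∪{0}={0,1}
  n4('de'): parent n3 fail=0; on 'e' 0 → fail=11;  out ∅∪∅=∅
  n6('da'): parent n3 fail=0; on 'a' 0 → fail=0;  out ∅∪∅=∅
  n12('ec'): parent n11 fail=0; on 'c' 0 → fail=1;  out ∅∪{0}={0}
  n17('bb'): parent n16 fail=0; on 'b' 0 → fail=16;  out ∅∪∅=∅
  n19('bd'): parent n16 fail=0; on 'd' 0 → fail=3;  out ∅∪∅=∅
  n21('ea'): parent n11 fail=0; on 'a' 0 → fail=0;  out {7}∪∅={7}
  n5('dea'): parent n4 fail=11; on 'a' 11 → fail=21;  out {2}∪{7}={2,7}
  n7('dac'): parent n6 fail=0; on 'c' 0 → fail=1;  out ∅∪{0}={0}
  n13('ecc'): parent n12 fail=1; on 'c' 1 → fail=2;  out ∅∪{0,1}={0,1}
  n18('bbd'): parent n17 fail=16; on 'd' 16 → fail=19;  out {5}∪∅={5}
  n20('bde'): parent n19 fail=3; on 'e' 3 → fail=4;  out {6}∪∅={6}
  n8('daca'): parent n7 fail=1; on 'a' 1→0 → fail=0;  out ∅∪∅=∅
  n14('eccd'): parent n13 fail=2; on 'd' 2→1→0 → fail=3;  out ∅∪∅=∅
  n9('dacab'): parent n8 fail=0; on 'b' 0 → fail=16;  out ∅∪∅=∅
  n15('eccda'): parent n14 fail=3; on 'a' 3 → fail=6;  out {4}∪∅={4}
  n10('dacaba'): parent n9 fail=16; on 'a' 16→0 → fail=0;  out {3}∪∅={3}

Run:
pos 0 'c': at 1  emit P0@[0:0]
pos 1 'b': at 16 (fail-walked)
pos 2 'c': at 1 (fail-walked)  emit P0@[2:2]
pos 3 'b': at 16 (fail-walked)
pos 4 'b': at 17
pos 5 'd': at 18  emit P5@[3:5]
pos 6 'b': at 16 (fail-walked)
pos 7 'c': at 1 (fail-walked)  emit P0@[7:7]
pos 8 'b': at 16 (fail-walked)
pos 9 'd': at 19
pos 10 'd': at 3 (fail-walked)
pos 11 'e': at 4
pos 12 'a': at 5  emit P2@[10:12],P7@[11:12]
pos 13 'd': at 3 (fail-walked)
pos 14 'd': at 3 (fail-walked)
pos 15 'e': at 4
pos 16 'a': at 5  emit P2@[14:16],P7@[15:16]
pos 17 'd': at 3 (fail-walked)
pos 18 'd': at 3 (fail-walked)
pos 19 'c': at 1 (fail-walked)  emit P0@[19:19]
pos 20 'c': at 2  emit P0@[20:20],P1@[19:20]
pos 21 'b': at 16 (fail-walked)
pos 22 'd': at 19
pos 23 'e': at 20  emit P6@[21:23]
pos 24 'b': at 16 (fail-walked)
pos 25 'd': at 19
pos 26 'e': at 20  emit P6@[24:26]
pos 27 'b': at 16 (fail-walked)
pos 28 'b': at 17
pos 29 'd': at 18  emit P5@[27:29]
pos 30 'e': at 20 (fail-walked)  emit P6@[28:30]
pos 31 'd': at 3 (fail-walked)
pos 32 'e': at 4
pos 33 'c': at 12 (fail-walked)  emit P0@[33:33]
pos 34 'c': at 13  emit P0@[34:34],P1@[33:34]
pos 35 'd': at 14
pos 36 'a': at 15  emit P4@[32:36]
pos 37 'd': at 3 (fail-walked)
pos 38 'e': at 4
pos 39 'a': at 5  emit P2@[37:39],P7@[38:39]
pos 40 'b': at 16 (fail-walked)
pos 41 'd': at 19
pos 42 'e': at 20  emit P6@[40:42]
pos 43 'a': at 5 (fail-walked)  emit P2@[41:43],P7@[42:43]
pos 44 'c': at 1 (fail-walked)  emit P0@[44:44]
pos 45 'c': at 2  emit P0@[45:45],P1@[44:45]
pos 46 'd': at 3 (fail-walked)
pos 47 'c': at 1 (fail-walked)  emit P0@[47:47]
pos 48 'c': at 2  emit P0@[48:48],P1@[47:48]
pos 49 'd': at 3 (fail-walked)
pos 50 'b': at 16 (fail-walked)
pos 51 'b': at 17
pos 52 'd': at 18  emit P5@[50:52]
pos 53 'e': at 20 (fail-walked)  emit P6@[51:53]
pos 54 'c': at 12 (fail-walked)  emit P0@[54:54]
pos 55 'c': at 13  emit P0@[55:55],P1@[54:55]
pos 56 'd': at 14
pos 57 'a': at 15  emit P4@[53:57]
pos 58 'd': at 3 (fail-walked)
pos 59 'd': at 3 (fail-walked)
pos 60 'a': at 6
pos 61 'c': at 7  emit P0@[61:61]
pos 62 'a': at 8
pos 63 'b': at 9
pos 64 'a': at 10  emit P3@[59:64]
pos 65 'd': at 3 (fail-walked)
pos 66 'b': at 16 (fail-walked)
pos 67 'd': at 19
pos 68 'e': at 20  emit P6@[66:68]
pos 69 'a': at 5 (fail-walked)  emit P2@[67:69],P7@[68:69]
pos 70 'e': at 11 (fail-walked)
pos 71 'c': at 12  emit P0@[71:71]
pos 72 'c': at 13  emit P0@[72:72],P1@[71:72]
pos 73 'd': at 14
pos 74 'a': at 15  emit P4@[70:74]

Result: [[0,0],[2,0],[5,5],[7,0],[12,2],[12,7],[16,2],[16,7],[19,0],[20,0],[20,1],[23,6],[26,6],[29,5],[30,6],[33,0],[34,0],[34,1],[36,4],[39,2],[39,7],[42,6],[43,2],[43,7],[44,0],[45,0],[45,1],[47,0],[48,0],[48,1],[52,5],[53,6],[54,0],[55,0],[55,1],[57,4],[61,0],[64,3],[68,6],[69,2],[69,7],[71,0],[72,0],[72,1],[74,4]]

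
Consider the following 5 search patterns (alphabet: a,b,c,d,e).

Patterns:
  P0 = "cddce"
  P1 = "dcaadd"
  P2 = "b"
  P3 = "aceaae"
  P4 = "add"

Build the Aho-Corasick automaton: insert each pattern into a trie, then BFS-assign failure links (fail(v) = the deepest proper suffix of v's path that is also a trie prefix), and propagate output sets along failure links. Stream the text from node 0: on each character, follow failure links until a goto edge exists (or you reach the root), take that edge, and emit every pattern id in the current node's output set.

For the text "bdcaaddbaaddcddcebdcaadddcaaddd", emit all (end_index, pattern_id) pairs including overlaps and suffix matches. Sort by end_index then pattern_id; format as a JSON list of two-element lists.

Build:
Trie (insert patterns):
  0='ε' goto a→13 b→12 c→1 d→6
  1='c' goto d→2
  2='cd' goto d→3
  3='cdd' goto c→4
  4='cddc' goto e→5
  5='cddce' goto ·  ←P0
  6='d' goto c→7
  7='dc' goto a→8
  8='dca' goto a→9
  9='dcaa' goto d→10
  10='dcaad' goto d→11
  11='dcaadd' goto ·  ←P1
  12='b' goto ·  ←P2
  13='a' goto c→14 d→19
  14='ac' goto e→15
  15='ace' goto a→16
  16='acea' goto a→17
  17='aceaa' goto e→18
  18='aceaae' goto ·  ←P3
  19='ad' goto d→20
  20='add' goto ·  ←P4

Failure links (BFS by depth):
  fail(1) 'c': from fail(0)=0 chase 'c': 0 ⇒ 0;  out=∅∪out(0)=∅
  fail(6) 'd': from fail(0)=0 chase 'd': 0 ⇒ 0;  out=∅∪out(0)=∅
  fail(12) 'b': from fail(0)=0 chase 'b': 0 ⇒ 0;  out={2}∪out(0)={2}
  fail(13) 'a': from fail(0)=0 chase 'a': 0 ⇒ 0;  out=∅∪out(0)=∅
  fail(2) 'cd': from fail(1)=0 chase 'd': 0 ⇒ 6;  out=∅∪out(6)=∅
  fail(7) 'dc': from fail(6)=0 chase 'c': 0 ⇒ 1;  out=∅∪out(1)=∅
  fail(14) 'ac': from fail(13)=0 chase 'c': 0 ⇒ 1;  out=∅∪out(1)=∅
  fail(19) 'ad': from fail(13)=0 chase 'd': 0 ⇒ 6;  out=∅∪out(6)=∅
  fail(3) 'cdd': from fail(2)=6 chase 'd': 6→0 ⇒ 6;  out=∅∪out(6)=∅
  fail(8) 'dca': from fail(7)=1 chase 'a': 1→0 ⇒ 13;  out=∅∪out(13)=∅
  fail(15) 'ace': from fail(14)=1 chase 'e': 1→0 ⇒ 0;  out=∅∪out(0)=∅
  fail(20) 'add': from fail(19)=6 chase 'd': 6→0 ⇒ 6;  out={4}∪out(6)={4}
  fail(4) 'cddc': from fail(3)=6 chase 'c': 6 ⇒ 7;  out=∅∪out(7)=∅
  fail(9) 'dcaa': from fail(8)=13 chase 'a': 13→0 ⇒ 13;  out=∅∪out(13)=∅
  fail(16) 'acea': from fail(15)=0 chase 'a': 0 ⇒ 13;  out=∅∪out(13)=∅
  fail(5) 'cddce': from fail(4)=7 chase 'e': 7→1→0 ⇒ 0;  out={0}∪out(0)={0}
  fail(10) 'dcaad': from fail(9)=13 chase 'd': 13 ⇒ 19;  out=∅∪out(19)=∅
  fail(17) 'aceaa': from fail(16)=13 chase 'a': 13→0 ⇒ 13;  out=∅∪out(13)=∅
  fail(11) 'dcaadd': from fail(10)=19 chase 'd': 19 ⇒ 20;  out={1}∪out(20)={1,4}
  fail(18) 'aceaae': from fail(17)=13 chase 'e': 13→0 ⇒ 0;  out={3}∪out(0)={3}

Scan:
[0] read 'b'  n0⇒n12  → match P2@[0:0]
[1] read 'd'  n12⇒n6 (fail-walked)
[2] read 'c'  n6⇒n7
[3] read 'a'  n7⇒n8
[4] read 'a'  n8⇒n9
[5] read 'd'  n9⇒n10
[6] read 'd'  n10⇒n11  → match P1@[1:6],P4@[4:6]
[7] read 'b'  n11⇒n12 (fail-walked)  → match P2@[7:7]
[8] read 'a'  n12⇒n13 (fail-walked)
[9] read 'a'  n13⇒n13 (fail-walked)
[10] read 'd'  n13⇒n19
[11] read 'd'  n19⇒n20  → match P4@[9:11]
[12] read 'c'  n20⇒n7 (fail-walked)
[13] read 'd'  n7⇒n2 (fail-walked)
[14] read 'd'  n2⇒n3
[15] read 'c'  n3⇒n4
[16] read 'e'  n4⇒n5  → match P0@[12:16]
[17] read 'b'  n5⇒n12 (fail-walked)  → match P2@[17:17]
[18] read 'd'  n12⇒n6 (fail-walked)
[19] read 'c'  n6⇒n7
[20] read 'a'  n7⇒n8
[21] read 'a'  n8⇒n9
[22] read 'd'  n9⇒n10
[23] read 'd'  n10⇒n11  → match P1@[18:23],P4@[21:23]
[24] read 'd'  n11⇒n6 (fail-walked)
[25] read 'c'  n6⇒n7
[26] read 'a'  n7⇒n8
[27] read 'a'  n8⇒n9
[28] read 'd'  n9⇒n10
[29] read 'd'  n10⇒n11  → match P1@[24:29],P4@[27:29]
[30] read 'd'  n11⇒n6 (fail-walked)

Matches: [[0,2],[6,1],[6,4],[7,2],[11,4],[16,0],[17,2],[23,1],[23,4],[29,1],[29,4]]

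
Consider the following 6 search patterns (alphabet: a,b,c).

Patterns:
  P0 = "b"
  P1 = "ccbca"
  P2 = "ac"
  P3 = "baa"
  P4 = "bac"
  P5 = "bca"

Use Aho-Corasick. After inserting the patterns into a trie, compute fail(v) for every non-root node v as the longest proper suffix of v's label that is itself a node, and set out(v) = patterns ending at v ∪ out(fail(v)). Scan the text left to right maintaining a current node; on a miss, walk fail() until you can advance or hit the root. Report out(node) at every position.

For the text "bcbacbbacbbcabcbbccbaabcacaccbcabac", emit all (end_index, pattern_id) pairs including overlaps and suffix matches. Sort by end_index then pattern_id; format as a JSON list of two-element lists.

Build automaton:
Trie (insert patterns):
  n0 'ε': a→7 b→1 c→2
  n1 'b': a→9 c→12  [P0 ends]
  n2 'c': c→3
  n3 'cc': b→4
  n4 'ccb': c→5
  n5 'ccbc': a→6
  n6 'ccbca': ·  [P1 ends]
  n7 'a': c→8
  n8 'ac': ·  [P2 ends]
  n9 'ba': a→10 c→11
  n10 'baa': ·  [P3 ends]
  n11 'bac': ·  [P4 ends]
  n12 'bc': a→13
  n13 'bca': ·  [P5 ends]

BFS fail/out derivation:
  fail(1) 'b': from fail(0)=0 chase 'b': 0 ⇒ 0;  out={0}∪out(0)={0}
  fail(2) 'c': from fail(0)=0 chase 'c': 0 ⇒ 0;  out=∅∪out(0)=∅
  fail(7) 'a': from fail(0)=0 chase 'a': 0 ⇒ 0;  out=∅∪out(0)=∅
  fail(3) 'cc': from fail(2)=0 chase 'c': 0 ⇒ 2;  out=∅∪out(2)=∅
  fail(8) 'ac': from fail(7)=0 chase 'c': 0 ⇒ 2;  out={2}∪out(2)={2}
  fail(9) 'ba': from fail(1)=0 chase 'a': 0 ⇒ 7;  out=∅∪out(7)=∅
  fail(12) 'bc': from fail(1)=0 chase 'c': 0 ⇒ 2;  out=∅∪out(2)=∅
  fail(4) 'ccb': from fail(3)=2 chase 'b': 2→0 ⇒ 1;  out=∅∪out(1)={0}
  fail(10) 'baa': from fail(9)=7 chase 'a': 7→0 ⇒ 7;  out={3}∪out(7)={3}
  fail(11) 'bac': from fail(9)=7 chase 'c': 7 ⇒ 8;  out={4}∪out(8)={2,4}
  fail(13) 'bca': from fail(12)=2 chase 'a': 2→0 ⇒ 7;  out={5}∪out(7)={5}
  fail(5) 'ccbc': from fail(4)=1 chase 'c': 1 ⇒ 12;  out=∅∪out(12)=∅
  fail(6) 'ccbca': from fail(5)=12 chase 'a': 12 ⇒ 13;  out={1}∪out(13)={1,5}

Scan:
[0] read 'b'  n0⇒n1  → match P0@[0:0]
[1] read 'c'  n1⇒n12
[2] read 'b'  n12⇒n1 (via fail)  → match P0@[2:2]
[3] read 'a'  n1⇒n9
[4] read 'c'  n9⇒n11  → match P2@[3:4],P4@[2:4]
[5] read 'b'  n11⇒n1 (via fail)  → match P0@[5:5]
[6] read 'b'  n1⇒n1 (via fail)  → match P0@[6:6]
[7] read 'a'  n1⇒n9
[8] read 'c'  n9⇒n11  → match P2@[7:8],P4@[6:8]
[9] read 'b'  n11⇒n1 (via fail)  → match P0@[9:9]
[10] read 'b'  n1⇒n1 (via fail)  → match P0@[10:10]
[11] read 'c'  n1⇒n12
[12] read 'a'  n12⇒n13  → match P5@[10:12]
[13] read 'b'  n13⇒n1 (via fail)  → match P0@[13:13]
[14] read 'c'  n1⇒n12
[15] read 'b'  n12⇒n1 (via fail)  → match P0@[15:15]
[16] read 'b'  n1⇒n1 (via fail)  → match P0@[16:16]
[17] read 'c'  n1⇒n12
[18] read 'c'  n12⇒n3 (via fail)
[19] read 'b'  n3⇒n4  → match P0@[19:19]
[20] read 'a'  n4⇒n9 (via fail)
[21] read 'a'  n9⇒n10  → match P3@[19:21]
[22] read 'b'  n10⇒n1 (via fail)  → match P0@[22:22]
[23] read 'c'  n1⇒n12
[24] read 'a'  n12⇒n13  → match P5@[22:24]
[25] read 'c'  n13⇒n8 (via fail)  → match P2@[24:25]
[26] read 'a'  n8⇒n7 (via fail)
[27] read 'c'  n7⇒n8  → match P2@[26:27]
[28] read 'c'  n8⇒n3 (via fail)
[29] read 'b'  n3⇒n4  → match P0@[29:29]
[30] read 'c'  n4⇒n5
[31] read 'a'  n5⇒n6  → match P1@[27:31],P5@[29:31]
[32] read 'b'  n6⇒n1 (via fail)  → match P0@[32:32]
[33] read 'a'  n1⇒n9
[34] read 'c'  n9⇒n11  → match P2@[33:34],P4@[32:34]

All matches (sorted): [[0,0],[2,0],[4,2],[4,4],[5,0],[6,0],[8,2],[8,4],[9,0],[10,0],[12,5],[13,0],[15,0],[16,0],[19,0],[21,3],[22,0],[24,5],[25,2],[27,2],[29,0],[31,1],[31,5],[32,0],[34,2],[34,4]]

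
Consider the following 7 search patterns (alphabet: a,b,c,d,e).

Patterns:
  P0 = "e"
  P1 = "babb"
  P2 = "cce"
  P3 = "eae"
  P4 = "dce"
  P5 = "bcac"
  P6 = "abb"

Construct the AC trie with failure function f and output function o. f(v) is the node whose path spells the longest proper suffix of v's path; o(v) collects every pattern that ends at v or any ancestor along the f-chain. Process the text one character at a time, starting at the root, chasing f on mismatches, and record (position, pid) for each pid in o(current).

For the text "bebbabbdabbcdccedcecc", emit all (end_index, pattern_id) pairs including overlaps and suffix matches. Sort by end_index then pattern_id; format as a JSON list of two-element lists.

Build:
Trie nodes:
  0='ε' goto a→17 b→2 c→6 d→11 e→1
  1='e' goto a→9  [P0 ends]
  2='b' goto a→3 c→14
  3='ba' goto b→4
  4='bab' goto b→5
  5='babb' goto ·  [P1 ends]
  6='c' goto c→7
  7='cc' goto e→8
  8='cce' goto ·  [P2 ends]
  9='ea' goto e→10
  10='eae' goto ·  [P3 ends]
  11='d' goto c→12
  12='dc' goto e→13
  13='dce' goto ·  [P4 ends]
  14='bc' goto a→15
  15='bca' goto c→16
  16='bcac' goto ·  [P5 ends]
  17='a' goto b→18
  18='ab' goto b→19
  19='abb' goto ·  [P6 ends]

BFS fail/out derivation:
  fail(1) 'e': from fail(0)=0 chase 'e': 0 ⇒ 0;  out={0}∪out(0)={0}
  fail(2) 'b': from fail(0)=0 chase 'b': 0 ⇒ 0;  out=∅∪out(0)=∅
  fail(6) 'c': from fail(0)=0 chase 'c': 0 ⇒ 0;  out=∅∪out(0)=∅
  fail(11) 'd': from fail(0)=0 chase 'd': 0 ⇒ 0;  out=∅∪out(0)=∅
  fail(17) 'a': from fail(0)=0 chase 'a': 0 ⇒ 0;  out=∅∪out(0)=∅
  fail(3) 'ba': from fail(2)=0 chase 'a': 0 ⇒ 17;  out=∅∪out(17)=∅
  fail(7) 'cc': from fail(6)=0 chase 'c': 0 ⇒ 6;  out=∅∪out(6)=∅
  fail(9) 'ea': from fail(1)=0 chase 'a': 0 ⇒ 17;  out=∅∪out(17)=∅
  fail(12) 'dc': from fail(11)=0 chase 'c': 0 ⇒ 6;  out=∅∪out(6)=∅
  fail(14) 'bc': from fail(2)=0 chase 'c': 0 ⇒ 6;  out=∅∪out(6)=∅
  fail(18) 'ab': from fail(17)=0 chase 'b': 0 ⇒ 2;  out=∅∪out(2)=∅
  fail(4) 'bab': from fail(3)=17 chase 'b': 17 ⇒ 18;  out=∅∪out(18)=∅
  fail(8) 'cce': from fail(7)=6 chase 'e': 6→0 ⇒ 1;  out={2}∪out(1)={0,2}
  fail(10) 'eae': from fail(9)=17 chase 'e': 17→0 ⇒ 1;  out={3}∪out(1)={0,3}
  fail(13) 'dce': from fail(12)=6 chase 'e': 6→0 ⇒ 1;  out={4}∪out(1)={0,4}
  fail(15) 'bca': from fail(14)=6 chase 'a': 6→0 ⇒ 17;  out=∅∪out(17)=∅
  fail(19) 'abb': from fail(18)=2 chase 'b': 2→0 ⇒ 2;  out={6}∪out(2)={6}
  fail(5) 'babb': from fail(4)=18 chase 'b': 18 ⇒ 19;  out={1}∪out(19)={1,6}
  fail(16) 'bcac': from fail(15)=17 chase 'c': 17→0 ⇒ 6;  out={5}∪out(6)={5}

Run:
i=0 'b': node 0→2
i=1 'e': node 2→1 ·f  → match P0@[1:1]
i=2 'b': node 1→2 ·f
i=3 'b': node 2→2 ·f
i=4 'a': node 2→3
i=5 'b': node 3→4
i=6 'b': node 4→5  → match P1@[3:6],P6@[4:6]
i=7 'd': node 5→11 ·f
i=8 'a': node 11→17 ·f
i=9 'b': node 17→18
i=10 'b': node 18→19  → match P6@[8:10]
i=11 'c': node 19→14 ·f
i=12 'd': node 14→11 ·f
i=13 'c': node 11→12
i=14 'c': node 12→7 ·f
i=15 'e': node 7→8  → match P0@[15:15],P2@[13:15]
i=16 'd': node 8→11 ·f
i=17 'c': node 11→12
i=18 'e': node 12→13  → match P0@[18:18],P4@[16:18]
i=19 'c': node 13→6 ·f
i=20 'c': node 6→7

All matches (sorted): [[1,0],[6,1],[6,6],[10,6],[15,0],[15,2],[18,0],[18,4]]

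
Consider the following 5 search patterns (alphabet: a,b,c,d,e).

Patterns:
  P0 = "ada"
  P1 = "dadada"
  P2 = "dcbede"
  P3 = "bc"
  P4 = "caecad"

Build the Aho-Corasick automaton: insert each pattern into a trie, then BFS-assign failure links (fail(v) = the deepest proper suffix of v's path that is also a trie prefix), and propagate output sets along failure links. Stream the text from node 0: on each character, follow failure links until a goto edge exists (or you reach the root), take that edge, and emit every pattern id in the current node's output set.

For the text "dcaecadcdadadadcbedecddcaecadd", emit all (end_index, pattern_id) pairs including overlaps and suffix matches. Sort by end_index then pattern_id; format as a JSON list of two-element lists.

Build:
Trie (insert patterns):
  n0 'ε': a→1 b→15 c→17 d→4
  n1 'a': d→2
  n2 'ad': a→3
  n3 'ada': ·  ←P0
  n4 'd': a→5 c→10
  n5 'da': d→6
  n6 'dad': a→7
  n7 'dada': d→8
  n8 'dadad': a→9
  n9 'dadada': ·  ←P1
  n10 'dc': b→11
  n11 'dcb': e→12
  n12 'dcbe': d→13
  n13 'dcbed': e→14
  n14 'dcbede': ·  ←P2
  n15 'b': c→16
  n16 'bc': ·  ←P3
  n17 'c': a→18
  n18 'ca': e→19
  n19 'cae': c→20
  n20 'caec': a→21
  n21 'caeca': d→22
  n22 'caecad': ·  ←P4

BFS fail/out derivation:
  n1('a'): parent n0 fail=0; on 'a' 0 → fail=0;  out ∅∪∅=∅
  n4('d'): parent n0 fail=0; on 'd' 0 → fail=0;  out ∅∪∅=∅
  n15('b'): parent n0 fail=0; on 'b' 0 → fail=0;  out ∅∪∅=∅
  n17('c'): parent n0 fail=0; on 'c' 0 → fail=0;  out ∅∪∅=∅
  n2('ad'): parent n1 fail=0; on 'd' 0 → fail=4;  out ∅∪∅=∅
  n5('da'): parent n4 fail=0; on 'a' 0 → fail=1;  out ∅∪∅=∅
  n10('dc'): parent n4 fail=0; on 'c' 0 → fail=17;  out ∅∪∅=∅
  n16('bc'): parent n15 fail=0; on 'c' 0 → fail=17;  out {3}∪∅={3}
  n18('ca'): parent n17 fail=0; on 'a' 0 → fail=1;  out ∅∪∅=∅
  n3('ada'): parent n2 fail=4; on 'a' 4 → fail=5;  out {0}∪∅={0}
  n6('dad'): parent n5 fail=1; on 'd' 1 → fail=2;  out ∅∪∅=∅
  n11('dcb'): parent n10 fail=17; on 'b' 17→0 → fail=15;  out ∅∪∅=∅
  n19('cae'): parent n18 fail=1; on 'e' 1→0 → fail=0;  out ∅∪∅=∅
  n7('dada'): parent n6 fail=2; on 'a' 2 → fail=3;  out ∅∪{0}={0}
  n12('dcbe'): parent n11 fail=15; on 'e' 15→0 → fail=0;  out ∅∪∅=∅
  n20('caec'): parent n19 fail=0; on 'c' 0 → fail=17;  out ∅∪∅=∅
  n8('dadad'): parent n7 fail=3; on 'd' 3→5 → fail=6;  out ∅∪∅=∅
  n13('dcbed'): parent n12 fail=0; on 'd' 0 → fail=4;  out ∅∪∅=∅
  n21('caeca'): parent n20 fail=17; on 'a' 17 → fail=18;  out ∅∪∅=∅
  n9('dadada'): parent n8 fail=6; on 'a' 6 → fail=7;  out {1}∪{0}={0,1}
  n14('dcbede'): parent n13 fail=4; on 'e' 4→0 → fail=0;  out {2}∪∅={2}
  n22('caecad'): parent n21 fail=18; on 'd' 18→1 → fail=2;  out {4}∪∅={4}

Text stream:
i=0 'd': node 0→4
i=1 'c': node 4→10
i=2 'a': node 10→18 (fail-walked)
i=3 'e': node 18→19
i=4 'c': node 19→20
i=5 'a': node 20→21
i=6 'd': node 21→22  emit P4@[1:6]
i=7 'c': node 22→10 (fail-walked)
i=8 'd': node 10→4 (fail-walked)
i=9 'a': node 4→5
i=10 'd': node 5→6
i=11 'a': node 6→7  emit P0@[9:11]
i=12 'd': node 7→8
i=13 'a': node 8→9  emit P0@[11:13],P1@[8:13]
i=14 'd': node 9→8 (fail-walked)
i=15 'c': node 8→10 (fail-walked)
i=16 'b': node 10→11
i=17 'e': node 11→12
i=18 'd': node 12→13
i=19 'e': node 13→14  emit P2@[14:19]
i=20 'c': node 14→17 (fail-walked)
i=21 'd': node 17→4 (fail-walked)
i=22 'd': node 4→4 (fail-walked)
i=23 'c': node 4→10
i=24 'a': node 10→18 (fail-walked)
i=25 'e': node 18→19
i=26 'c': node 19→20
i=27 'a': node 20→21
i=28 'd': node 21→22  emit P4@[23:28]
i=29 'd': node 22→4 (fail-walked)

Matches: [[6,4],[11,0],[13,0],[13,1],[19,2],[28,4]]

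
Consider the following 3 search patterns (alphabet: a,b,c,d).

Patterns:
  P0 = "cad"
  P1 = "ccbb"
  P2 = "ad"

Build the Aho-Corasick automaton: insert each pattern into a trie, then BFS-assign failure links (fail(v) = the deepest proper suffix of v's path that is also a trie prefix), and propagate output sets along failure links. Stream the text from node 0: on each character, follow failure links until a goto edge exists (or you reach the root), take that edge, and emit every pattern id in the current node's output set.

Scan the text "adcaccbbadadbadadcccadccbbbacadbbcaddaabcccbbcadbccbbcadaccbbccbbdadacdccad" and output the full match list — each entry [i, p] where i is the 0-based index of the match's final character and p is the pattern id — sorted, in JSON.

Construct AC machine:
Trie nodes:
  n0 'ε': a→7 c→1
  n1 'c': a→2 c→4
  n2 'ca': d→3
  n3 'cad': ·  [P0 ends]
  n4 'cc': b→5
  n5 'ccb': b→6
  n6 'ccbb': ·  [P1 ends]
  n7 'a': d→8
  n8 'ad': ·  [P2 ends]

BFS fail/out derivation:
  fail(1) 'c': from fail(0)=0 chase 'c': 0 ⇒ 0;  out=∅∪out(0)=∅
  fail(7) 'a': from fail(0)=0 chase 'a': 0 ⇒ 0;  out=∅∪out(0)=∅
  fail(2) 'ca': from fail(1)=0 chase 'a': 0 ⇒ 7;  out=∅∪out(7)=∅
  fail(4) 'cc': from fail(1)=0 chase 'c': 0 ⇒ 1;  out=∅∪out(1)=∅
  fail(8) 'ad': from fail(7)=0 chase 'd': 0 ⇒ 0;  out={2}∪out(0)={2}
  fail(3) 'cad': from fail(2)=7 chase 'd': 7 ⇒ 8;  out={0}∪out(8)={0,2}
  fail(5) 'ccb': from fail(4)=1 chase 'b': 1→0 ⇒ 0;  out=∅∪out(0)=∅
  fail(6) 'ccbb': from fail(5)=0 chase 'b': 0 ⇒ 0;  out={1}∪out(0)={1}

Scan:
i=0 'a': node 0→7
i=1 'd': node 7→8  → match P2@[0:1]
i=2 'c': node 8→1 ·f
i=3 'a': node 1→2
i=4 'c': node 2→1 ·f
i=5 'c': node 1→4
i=6 'b': node 4→5
i=7 'b': node 5→6  → match P1@[4:7]
i=8 'a': node 6→7 ·f
i=9 'd': node 7→8  → match P2@[8:9]
i=10 'a': node 8→7 ·f
i=11 'd': node 7→8  → match P2@[10:11]
i=12 'b': node 8→0 ·f
i=13 'a': node 0→7
i=14 'd': node 7→8  → match P2@[13:14]
i=15 'a': node 8→7 ·f
i=16 'd': node 7→8  → match P2@[15:16]
i=17 'c': node 8→1 ·f
i=18 'c': node 1→4
i=19 'c': node 4→4 ·f
i=20 'a': node 4→2 ·f
i=21 'd': node 2→3  → match P0@[19:21],P2@[20:21]
i=22 'c': node 3→1 ·f
i=23 'c': node 1→4
i=24 'b': node 4→5
i=25 'b': node 5→6  → match P1@[22:25]
i=26 'b': node 6→0 ·f
i=27 'a': node 0→7
i=28 'c': node 7→1 ·f
i=29 'a': node 1→2
i=30 'd': node 2→3  → match P0@[28:30],P2@[29:30]
i=31 'b': node 3→0 ·f
i=32 'b': node 0→0
i=33 'c': node 0→1
i=34 'a': node 1→2
i=35 'd': node 2→3  → match P0@[33:35],P2@[34:35]
i=36 'd': node 3→0 ·f
i=37 'a': node 0→7
i=38 'a': node 7→7 ·f
i=39 'b': node 7→0 ·f
i=40 'c': node 0→1
i=41 'c': node 1→4
i=42 'c': node 4→4 ·f
i=43 'b': node 4→5
i=44 'b': node 5→6  → match P1@[41:44]
i=45 'c': node 6→1 ·f
i=46 'a': node 1→2
i=47 'd': node 2→3  → match P0@[45:47],P2@[46:47]
i=48 'b': node 3→0 ·f
i=49 'c': node 0→1
i=50 'c': node 1→4
i=51 'b': node 4→5
i=52 'b': node 5→6  → match P1@[49:52]
i=53 'c': node 6→1 ·f
i=54 'a': node 1→2
i=55 'd': node 2→3  → match P0@[53:55],P2@[54:55]
i=56 'a': node 3→7 ·f
i=57 'c': node 7→1 ·f
i=58 'c': node 1→4
i=59 'b': node 4→5
i=60 'b': node 5→6  → match P1@[57:60]
i=61 'c': node 6→1 ·f
i=62 'c': node 1→4
i=63 'b': node 4→5
i=64 'b': node 5→6  → match P1@[61:64]
i=65 'd': node 6→0 ·f
i=66 'a': node 0→7
i=67 'd': node 7→8  → match P2@[66:67]
i=68 'a': node 8→7 ·f
i=69 'c': node 7→1 ·f
i=70 'd': node 1→0 ·f
i=71 'c': node 0→1
i=72 'c': node 1→4
i=73 'a': node 4→2 ·f
i=74 'd': node 2→3  → match P0@[72:74],P2@[73:74]

Matches: [[1,2],[7,1],[9,2],[11,2],[14,2],[16,2],[21,0],[21,2],[25,1],[30,0],[30,2],[35,0],[35,2],[44,1],[47,0],[47,2],[52,1],[55,0],[55,2],[60,1],[64,1],[67,2],[74,0],[74,2]]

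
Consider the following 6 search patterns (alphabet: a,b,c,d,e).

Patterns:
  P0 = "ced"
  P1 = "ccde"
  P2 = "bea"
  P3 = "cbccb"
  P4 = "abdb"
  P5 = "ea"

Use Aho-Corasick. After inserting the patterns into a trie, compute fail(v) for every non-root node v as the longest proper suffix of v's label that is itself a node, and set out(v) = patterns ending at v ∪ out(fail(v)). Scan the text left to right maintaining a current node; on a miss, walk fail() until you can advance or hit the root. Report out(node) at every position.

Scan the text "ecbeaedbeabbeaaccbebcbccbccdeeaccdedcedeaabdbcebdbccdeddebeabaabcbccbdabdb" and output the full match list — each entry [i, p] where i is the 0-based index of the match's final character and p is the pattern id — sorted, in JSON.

Build automaton:
Trie nodes:
  0='ε' goto a→14 b→7 c→1 e→18
  1='c' goto b→10 c→4 e→2
  2='ce' goto d→3
  3='ced' goto ·  ←P0
  4='cc' goto d→5
  5='ccd' goto e→6
  6='ccde' goto ·  ←P1
  7='b' goto e→8
  8='be' goto a→9
  9='bea' goto ·  ←P2
  10='cb' goto c→11
  11='cbc' goto c→12
  12='cbcc' goto b→13
  13='cbccb' goto ·  ←P3
  14='a' goto b→15
  15='ab' goto d→16
  16='abd' goto b→17
  17='abdb' goto ·  ←P4
  18='e' goto a→19
  19='ea' goto ·  ←P5

Failure links (BFS by depth):
  fail(1) 'c': from fail(0)=0 chase 'c': 0 ⇒ 0;  out=∅∪out(0)=∅
  fail(7) 'b': from fail(0)=0 chase 'b': 0 ⇒ 0;  out=∅∪out(0)=∅
  fail(14) 'a': from fail(0)=0 chase 'a': 0 ⇒ 0;  out=∅∪out(0)=∅
  fail(18) 'e': from fail(0)=0 chase 'e': 0 ⇒ 0;  out=∅∪out(0)=∅
  fail(2) 'ce': from fail(1)=0 chase 'e': 0 ⇒ 18;  out=∅∪out(18)=∅
  fail(4) 'cc': from fail(1)=0 chase 'c': 0 ⇒ 1;  out=∅∪out(1)=∅
  fail(8) 'be': from fail(7)=0 chase 'e': 0 ⇒ 18;  out=∅∪out(18)=∅
  fail(10) 'cb': from fail(1)=0 chase 'b': 0 ⇒ 7;  out=∅∪out(7)=∅
  fail(15) 'ab': from fail(14)=0 chase 'b': 0 ⇒ 7;  out=∅∪out(7)=∅
  fail(19) 'ea': from fail(18)=0 chase 'a': 0 ⇒ 14;  out={5}∪out(14)={5}
  fail(3) 'ced': from fail(2)=18 chase 'd': 18→0 ⇒ 0;  out={0}∪out(0)={0}
  fail(5) 'ccd': from fail(4)=1 chase 'd': 1→0 ⇒ 0;  out=∅∪out(0)=∅
  fail(9) 'bea': from fail(8)=18 chase 'a': 18 ⇒ 19;  out={2}∪out(19)={2,5}
  fail(11) 'cbc': from fail(10)=7 chase 'c': 7→0 ⇒ 1;  out=∅∪out(1)=∅
  fail(16) 'abd': from fail(15)=7 chase 'd': 7→0 ⇒ 0;  out=∅∪out(0)=∅
  fail(6) 'ccde': from fail(5)=0 chase 'e': 0 ⇒ 18;  out={1}∪out(18)={1}
  fail(12) 'cbcc': from fail(11)=1 chase 'c': 1 ⇒ 4;  out=∅∪out(4)=∅
  fail(17) 'abdb': from fail(16)=0 chase 'b': 0 ⇒ 7;  out={4}∪out(7)={4}
  fail(13) 'cbccb': from fail(12)=4 chase 'b': 4→1 ⇒ 10;  out={3}∪out(10)={3}

Text stream:
[0] read 'e'  n0⇒n18
[1] read 'c'  n18⇒n1 ·f
[2] read 'b'  n1⇒n10
[3] read 'e'  n10⇒n8 ·f
[4] read 'a'  n8⇒n9  ** P2@[2:4],P5@[3:4]
[5] read 'e'  n9⇒n18 ·f
[6] read 'd'  n18⇒n0 ·f
[7] read 'b'  n0⇒n7
[8] read 'e'  n7⇒n8
[9] read 'a'  n8⇒n9  ** P2@[7:9],P5@[8:9]
[10] read 'b'  n9⇒n15 ·f
[11] read 'b'  n15⇒n7 ·f
[12] read 'e'  n7⇒n8
[13] read 'a'  n8⇒n9  ** P2@[11:13],P5@[12:13]
[14] read 'a'  n9⇒n14 ·f
[15] read 'c'  n14⇒n1 ·f
[16] read 'c'  n1⇒n4
[17] read 'b'  n4⇒n10 ·f
[18] read 'e'  n10⇒n8 ·f
[19] read 'b'  n8⇒n7 ·f
[20] read 'c'  n7⇒n1 ·f
[21] read 'b'  n1⇒n10
[22] read 'c'  n10⇒n11
[23] read 'c'  n11⇒n12
[24] read 'b'  n12⇒n13  ** P3@[20:24]
[25] read 'c'  n13⇒n11 ·f
[26] read 'c'  n11⇒n12
[27] read 'd'  n12⇒n5 ·f
[28] read 'e'  n5⇒n6  ** P1@[25:28]
[29] read 'e'  n6⇒n18 ·f
[30] read 'a'  n18⇒n19  ** P5@[29:30]
[31] read 'c'  n19⇒n1 ·f
[32] read 'c'  n1⇒n4
[33] read 'd'  n4⇒n5
[34] read 'e'  n5⇒n6  ** P1@[31:34]
[35] read 'd'  n6⇒n0 ·f
[36] read 'c'  n0⇒n1
[37] read 'e'  n1⇒n2
[38] read 'd'  n2⇒n3  ** P0@[36:38]
[39] read 'e'  n3⇒n18 ·f
[40] read 'a'  n18⇒n19  ** P5@[39:40]
[41] read 'a'  n19⇒n14 ·f
[42] read 'b'  n14⇒n15
[43] read 'd'  n15⇒n16
[44] read 'b'  n16⇒n17  ** P4@[41:44]
[45] read 'c'  n17⇒n1 ·f
[46] read 'e'  n1⇒n2
[47] read 'b'  n2⇒n7 ·f
[48] read 'd'  n7⇒n0 ·f
[49] read 'b'  n0⇒n7
[50] read 'c'  n7⇒n1 ·f
[51] read 'c'  n1⇒n4
[52] read 'd'  n4⇒n5
[53] read 'e'  n5⇒n6  ** P1@[50:53]
[54] read 'd'  n6⇒n0 ·f
[55] read 'd'  n0⇒n0
[56] read 'e'  n0⇒n18
[57] read 'b'  n18⇒n7 ·f
[58] read 'e'  n7⇒n8
[59] read 'a'  n8⇒n9  ** P2@[57:59],P5@[58:59]
[60] read 'b'  n9⇒n15 ·f
[61] read 'a'  n15⇒n14 ·f
[62] read 'a'  n14⇒n14 ·f
[63] read 'b'  n14⇒n15
[64] read 'c'  n15⇒n1 ·f
[65] read 'b'  n1⇒n10
[66] read 'c'  n10⇒n11
[67] read 'c'  n11⇒n12
[68] read 'b'  n12⇒n13  ** P3@[64:68]
[69] read 'd'  n13⇒n0 ·f
[70] read 'a'  n0⇒n14
[71] read 'b'  n14⇒n15
[72] read 'd'  n15⇒n16
[73] read 'b'  n16⇒n17  ** P4@[70:73]

Matches: [[4,2],[4,5],[9,2],[9,5],[13,2],[13,5],[24,3],[28,1],[30,5],[34,1],[38,0],[40,5],[44,4],[53,1],[59,2],[59,5],[68,3],[73,4]]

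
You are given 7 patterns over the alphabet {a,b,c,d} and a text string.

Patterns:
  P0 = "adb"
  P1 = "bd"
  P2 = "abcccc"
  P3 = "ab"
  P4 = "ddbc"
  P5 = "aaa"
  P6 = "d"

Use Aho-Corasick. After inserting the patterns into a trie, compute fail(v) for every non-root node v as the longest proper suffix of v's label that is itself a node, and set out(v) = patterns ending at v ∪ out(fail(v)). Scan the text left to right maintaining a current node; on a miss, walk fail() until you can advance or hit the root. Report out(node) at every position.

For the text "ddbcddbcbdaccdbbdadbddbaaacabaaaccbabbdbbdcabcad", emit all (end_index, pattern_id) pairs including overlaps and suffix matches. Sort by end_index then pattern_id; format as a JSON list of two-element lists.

Build automaton:
Trie nodes:
  n0 'ε': a→1 b→4 d→11
  n1 'a': a→15 b→6 d→2
  n2 'ad': b→3
  n3 'adb': ·  [P0 ends]
  n4 'b': d→5
  n5 'bd': ·  [P1 ends]
  n6 'ab': c→7  [P3 ends]
  n7 'abc': c→8
  n8 'abcc': c→9
  n9 'abccc': c→10
  n10 'abcccc': ·  [P2 ends]
  n11 'd': d→12  [P6 ends]
  n12 'dd': b→13
  n13 'ddb': c→14
  n14 'ddbc': ·  [P4 ends]
  n15 'aa': a→16
  n16 'aaa': ·  [P5 ends]

BFS fail/out derivation:
  n1('a'): parent n0 fail=0; on 'a' 0 → fail=0;  out ∅∪∅=∅
  n4('b'): parent n0 fail=0; on 'b' 0 → fail=0;  out ∅∪∅=∅
  n11('d'): parent n0 fail=0; on 'd' 0 → fail=0;  out {6}∪∅={6}
  n2('ad'): parent n1 fail=0; on 'd' 0 → fail=11;  out ∅∪{6}={6}
  n5('bd'): parent n4 fail=0; on 'd' 0 → fail=11;  out {1}∪{6}={1,6}
  n6('ab'): parent n1 fail=0; on 'b' 0 → fail=4;  out {3}∪∅={3}
  n12('dd'): parent n11 fail=0; on 'd' 0 → fail=11;  out ∅∪{6}={6}
  n15('aa'): parent n1 fail=0; on 'a' 0 → fail=1;  out ∅∪∅=∅
  n3('adb'): parent n2 fail=11; on 'b' 11→0 → fail=4;  out {0}∪∅={0}
  n7('abc'): parent n6 fail=4; on 'c' 4→0 → fail=0;  out ∅∪∅=∅
  n13('ddb'): parent n12 fail=11; on 'b' 11→0 → fail=4;  out ∅∪∅=∅
  n16('aaa'): parent n15 fail=1; on 'a' 1 → fail=15;  out {5}∪∅={5}
  n8('abcc'): parent n7 fail=0; on 'c' 0 → fail=0;  out ∅∪∅=∅
  n14('ddbc'): parent n13 fail=4; on 'c' 4→0 → fail=0;  out {4}∪∅={4}
  n9('abccc'): parent n8 fail=0; on 'c' 0 → fail=0;  out ∅∪∅=∅
  n10('abcccc'): parent n9 fail=0; on 'c' 0 → fail=0;  out {2}∪∅={2}

Text stream:
[0] read 'd'  n0⇒n11  ** P6@[0:0]
[1] read 'd'  n11⇒n12  ** P6@[1:1]
[2] read 'b'  n12⇒n13
[3] read 'c'  n13⇒n14  ** P4@[0:3]
[4] read 'd'  n14⇒n11 ·f  ** P6@[4:4]
[5] read 'd'  n11⇒n12  ** P6@[5:5]
[6] read 'b'  n12⇒n13
[7] read 'c'  n13⇒n14  ** P4@[4:7]
[8] read 'b'  n14⇒n4 ·f
[9] read 'd'  n4⇒n5  ** P1@[8:9],P6@[9:9]
[10] read 'a'  n5⇒n1 ·f
[11] read 'c'  n1⇒n0 ·f
[12] read 'c'  n0⇒n0
[13] read 'd'  n0⇒n11  ** P6@[13:13]
[14] read 'b'  n11⇒n4 ·f
[15] read 'b'  n4⇒n4 ·f
[16] read 'd'  n4⇒n5  ** P1@[15:16],P6@[16:16]
[17] read 'a'  n5⇒n1 ·f
[18] read 'd'  n1⇒n2  ** P6@[18:18]
[19] read 'b'  n2⇒n3  ** P0@[17:19]
[20] read 'd'  n3⇒n5 ·f  ** P1@[19:20],P6@[20:20]
[21] read 'd'  n5⇒n12 ·f  ** P6@[21:21]
[22] read 'b'  n12⇒n13
[23] read 'a'  n13⇒n1 ·f
[24] read 'a'  n1⇒n15
[25] read 'a'  n15⇒n16  ** P5@[23:25]
[26] read 'c'  n16⇒n0 ·f
[27] read 'a'  n0⇒n1
[28] read 'b'  n1⇒n6  ** P3@[27:28]
[29] read 'a'  n6⇒n1 ·f
[30] read 'a'  n1⇒n15
[31] read 'a'  n15⇒n16  ** P5@[29:31]
[32] read 'c'  n16⇒n0 ·f
[33] read 'c'  n0⇒n0
[34] read 'b'  n0⇒n4
[35] read 'a'  n4⇒n1 ·f
[36] read 'b'  n1⇒n6  ** P3@[35:36]
[37] read 'b'  n6⇒n4 ·f
[38] read 'd'  n4⇒n5  ** P1@[37:38],P6@[38:38]
[39] read 'b'  n5⇒n4 ·f
[40] read 'b'  n4⇒n4 ·f
[41] read 'd'  n4⇒n5  ** P1@[40:41],P6@[41:41]
[42] read 'c'  n5⇒n0 ·f
[43] read 'a'  n0⇒n1
[44] read 'b'  n1⇒n6  ** P3@[43:44]
[45] read 'c'  n6⇒n7
[46] read 'a'  n7⇒n1 ·f
[47] read 'd'  n1⇒n2  ** P6@[47:47]

Result: [[0,6],[1,6],[3,4],[4,6],[5,6],[7,4],[9,1],[9,6],[13,6],[16,1],[16,6],[18,6],[19,0],[20,1],[20,6],[21,6],[25,5],[28,3],[31,5],[36,3],[38,1],[38,6],[41,1],[41,6],[44,3],[47,6]]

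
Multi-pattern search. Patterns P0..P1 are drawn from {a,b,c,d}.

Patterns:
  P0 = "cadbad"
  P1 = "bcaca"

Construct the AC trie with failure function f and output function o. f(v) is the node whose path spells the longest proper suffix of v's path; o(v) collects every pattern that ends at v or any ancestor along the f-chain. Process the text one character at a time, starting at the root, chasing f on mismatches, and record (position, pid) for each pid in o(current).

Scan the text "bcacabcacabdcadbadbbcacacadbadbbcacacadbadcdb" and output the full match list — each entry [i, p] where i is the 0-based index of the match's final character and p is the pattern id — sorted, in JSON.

Build automaton:
Trie nodes:
  0='ε' goto b→7 c→1
  1='c' goto a→2
  2='ca' goto d→3
  3='cad' goto b→4
  4='cadb' goto a→5
  5='cadba' goto d→6
  6='cadbad' goto ·  ←P0
  7='b' goto c→8
  8='bc' goto a→9
  9='bca' goto c→10
  10='bcac' goto a→11
  11='bcaca' goto ·  ←P1

Failure links (BFS by depth):
  n1('c'): parent n0 fail=0; on 'c' 0 → fail=0;  out ∅∪∅=∅
  n7('b'): parent n0 fail=0; on 'b' 0 → fail=0;  out ∅∪∅=∅
  n2('ca'): parent n1 fail=0; on 'a' 0 → fail=0;  out ∅∪∅=∅
  n8('bc'): parent n7 fail=0; on 'c' 0 → fail=1;  out ∅∪∅=∅
  n3('cad'): parent n2 fail=0; on 'd' 0 → fail=0;  out ∅∪∅=∅
  n9('bca'): parent n8 fail=1; on 'a' 1 → fail=2;  out ∅∪∅=∅
  n4('cadb'): parent n3 fail=0; on 'b' 0 → fail=7;  out ∅∪∅=∅
  n10('bcac'): parent n9 fail=2; on 'c' 2→0 → fail=1;  out ∅∪∅=∅
  n5('cadba'): parent n4 fail=7; on 'a' 7→0 → fail=0;  out ∅∪∅=∅
  n11('bcaca'): parent n10 fail=1; on 'a' 1 → fail=2;  out {1}∪∅={1}
  n6('cadbad'): parent n5 fail=0; on 'd' 0 → fail=0;  out {0}∪∅={0}

Run:
[0] read 'b'  n0⇒n7
[1] read 'c'  n7⇒n8
[2] read 'a'  n8⇒n9
[3] read 'c'  n9⇒n10
[4] read 'a'  n10⇒n11  → match P1@[0:4]
[5] read 'b'  n11⇒n7 ·f
[6] read 'c'  n7⇒n8
[7] read 'a'  n8⇒n9
[8] read 'c'  n9⇒n10
[9] read 'a'  n10⇒n11  → match P1@[5:9]
[10] read 'b'  n11⇒n7 ·f
[11] read 'd'  n7⇒n0 ·f
[12] read 'c'  n0⇒n1
[13] read 'a'  n1⇒n2
[14] read 'd'  n2⇒n3
[15] read 'b'  n3⇒n4
[16] read 'a'  n4⇒n5
[17] read 'd'  n5⇒n6  → match P0@[12:17]
[18] read 'b'  n6⇒n7 ·f
[19] read 'b'  n7⇒n7 ·f
[20] read 'c'  n7⇒n8
[21] read 'a'  n8⇒n9
[22] read 'c'  n9⇒n10
[23] read 'a'  n10⇒n11  → match P1@[19:23]
[24] read 'c'  n11⇒n1 ·f
[25] read 'a'  n1⇒n2
[26] read 'd'  n2⇒n3
[27] read 'b'  n3⇒n4
[28] read 'a'  n4⇒n5
[29] read 'd'  n5⇒n6  → match P0@[24:29]
[30] read 'b'  n6⇒n7 ·f
[31] read 'b'  n7⇒n7 ·f
[32] read 'c'  n7⇒n8
[33] read 'a'  n8⇒n9
[34] read 'c'  n9⇒n10
[35] read 'a'  n10⇒n11  → match P1@[31:35]
[36] read 'c'  n11⇒n1 ·f
[37] read 'a'  n1⇒n2
[38] read 'd'  n2⇒n3
[39] read 'b'  n3⇒n4
[40] read 'a'  n4⇒n5
[41] read 'd'  n5⇒n6  → match P0@[36:41]
[42] read 'c'  n6⇒n1 ·f
[43] read 'd'  n1⇒n0 ·f
[44] read 'b'  n0⇒n7

Matches: [[4,1],[9,1],[17,0],[23,1],[29,0],[35,1],[41,0]]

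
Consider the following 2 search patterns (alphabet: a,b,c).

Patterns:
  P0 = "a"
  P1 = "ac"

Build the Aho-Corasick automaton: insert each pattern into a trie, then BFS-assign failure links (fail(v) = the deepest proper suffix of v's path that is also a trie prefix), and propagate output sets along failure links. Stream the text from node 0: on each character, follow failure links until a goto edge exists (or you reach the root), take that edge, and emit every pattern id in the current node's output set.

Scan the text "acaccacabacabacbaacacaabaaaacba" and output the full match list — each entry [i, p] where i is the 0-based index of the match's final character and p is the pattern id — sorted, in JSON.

Build:
Trie nodes:
  0='ε' goto a→1
  1='a' goto c→2  ←P0
  2='ac' goto ·  ←P1

BFS fail/out derivation:
  n1('a'): parent n0 fail=0; on 'a' 0 → fail=0;  out {0}∪∅={0}
  n2('ac'): parent n1 fail=0; on 'c' 0 → fail=0;  out {1}∪∅={1}

Text stream:
[0] read 'a'  n0⇒n1  → match P0@[0:0]
[1] read 'c'  n1⇒n2  → match P1@[0:1]
[2] read 'a'  n2⇒n1 ·f  → match P0@[2:2]
[3] read 'c'  n1⇒n2  → match P1@[2:3]
[4] read 'c'  n2⇒n0 ·f
[5] read 'a'  n0⇒n1  → match P0@[5:5]
[6] read 'c'  n1⇒n2  → match P1@[5:6]
[7] read 'a'  n2⇒n1 ·f  → match P0@[7:7]
[8] read 'b'  n1⇒n0 ·f
[9] read 'a'  n0⇒n1  → match P0@[9:9]
[10] read 'c'  n1⇒n2  → match P1@[9:10]
[11] read 'a'  n2⇒n1 ·f  → match P0@[11:11]
[12] read 'b'  n1⇒n0 ·f
[13] read 'a'  n0⇒n1  → match P0@[13:13]
[14] read 'c'  n1⇒n2  → match P1@[13:14]
[15] read 'b'  n2⇒n0 ·f
[16] read 'a'  n0⇒n1  → match P0@[16:16]
[17] read 'a'  n1⇒n1 ·f  → match P0@[17:17]
[18] read 'c'  n1⇒n2  → match P1@[17:18]
[19] read 'a'  n2⇒n1 ·f  → match P0@[19:19]
[20] read 'c'  n1⇒n2  → match P1@[19:20]
[21] read 'a'  n2⇒n1 ·f  → match P0@[21:21]
[22] read 'a'  n1⇒n1 ·f  → match P0@[22:22]
[23] read 'b'  n1⇒n0 ·f
[24] read 'a'  n0⇒n1  → match P0@[24:24]
[25] read 'a'  n1⇒n1 ·f  → match P0@[25:25]
[26] read 'a'  n1⇒n1 ·f  → match P0@[26:26]
[27] read 'a'  n1⇒n1 ·f  → match P0@[27:27]
[28] read 'c'  n1⇒n2  → match P1@[27:28]
[29] read 'b'  n2⇒n0 ·f
[30] read 'a'  n0⇒n1  → match P0@[30:30]

Result: [[0,0],[1,1],[2,0],[3,1],[5,0],[6,1],[7,0],[9,0],[10,1],[11,0],[13,0],[14,1],[16,0],[17,0],[18,1],[19,0],[20,1],[21,0],[22,0],[24,0],[25,0],[26,0],[27,0],[28,1],[30,0]]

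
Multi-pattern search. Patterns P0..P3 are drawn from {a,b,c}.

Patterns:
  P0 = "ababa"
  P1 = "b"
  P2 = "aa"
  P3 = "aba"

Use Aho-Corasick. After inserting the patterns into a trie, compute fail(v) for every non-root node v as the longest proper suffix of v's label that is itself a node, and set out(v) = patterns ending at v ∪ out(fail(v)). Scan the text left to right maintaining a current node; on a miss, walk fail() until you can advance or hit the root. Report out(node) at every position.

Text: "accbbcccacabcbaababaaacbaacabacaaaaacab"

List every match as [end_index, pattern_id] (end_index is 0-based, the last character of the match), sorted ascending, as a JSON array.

Construct AC machine:
Trie nodes:
  0='ε' goto a→1 b→6
  1='a' goto a→7 b→2
  2='ab' goto a→3
  3='aba' goto b→4  ←P3
  4='abab' goto a→5
  5='ababa' goto ·  ←P0
  6='b' goto ·  ←P1
  7='aa' goto ·  ←P2

Failure links (BFS by depth):
  n1('a'): parent n0 fail=0; on 'a' 0 → fail=0;  out ∅∪∅=∅
  n6('b'): parent n0 fail=0; on 'b' 0 → fail=0;  out {1}∪∅={1}
  n2('ab'): parent n1 fail=0; on 'b' 0 → fail=6;  out ∅∪{1}={1}
  n7('aa'): parent n1 fail=0; on 'a' 0 → fail=1;  out {2}∪∅={2}
  n3('aba'): parent n2 fail=6; on 'a' 6→0 → fail=1;  out {3}∪∅={3}
  n4('abab'): parent n3 fail=1; on 'b' 1 → fail=2;  out ∅∪{1}={1}
  n5('ababa'): parent n4 fail=2; on 'a' 2 → fail=3;  out {0}∪{3}={0,3}

Text stream:
i=0 'a': node 0→1
i=1 'c': node 1→0 (via fail)
i=2 'c': node 0→0
i=3 'b': node 0→6  emit P1@[3:3]
i=4 'b': node 6→6 (via fail)  emit P1@[4:4]
i=5 'c': node 6→0 (via fail)
i=6 'c': node 0→0
i=7 'c': node 0→0
i=8 'a': node 0→1
i=9 'c': node 1→0 (via fail)
i=10 'a': node 0→1
i=11 'b': node 1→2  emit P1@[11:11]
i=12 'c': node 2→0 (via fail)
i=13 'b': node 0→6  emit P1@[13:13]
i=14 'a': node 6→1 (via fail)
i=15 'a': node 1→7  emit P2@[14:15]
i=16 'b': node 7→2 (via fail)  emit P1@[16:16]
i=17 'a': node 2→3  emit P3@[15:17]
i=18 'b': node 3→4  emit P1@[18:18]
i=19 'a': node 4→5  emit P0@[15:19],P3@[17:19]
i=20 'a': node 5→7 (via fail)  emit P2@[19:20]
i=21 'a': node 7→7 (via fail)  emit P2@[20:21]
i=22 'c': node 7→0 (via fail)
i=23 'b': node 0→6  emit P1@[23:23]
i=24 'a': node 6→1 (via fail)
i=25 'a': node 1→7  emit P2@[24:25]
i=26 'c': node 7→0 (via fail)
i=27 'a': node 0→1
i=28 'b': node 1→2  emit P1@[28:28]
i=29 'a': node 2→3  emit P3@[27:29]
i=30 'c': node 3→0 (via fail)
i=31 'a': node 0→1
i=32 'a': node 1→7  emit P2@[31:32]
i=33 'a': node 7→7 (via fail)  emit P2@[32:33]
i=34 'a': node 7→7 (via fail)  emit P2@[33:34]
i=35 'a': node 7→7 (via fail)  emit P2@[34:35]
i=36 'c': node 7→0 (via fail)
i=37 'a': node 0→1
i=38 'b': node 1→2  emit P1@[38:38]

Matches: [[3,1],[4,1],[11,1],[13,1],[15,2],[16,1],[17,3],[18,1],[19,0],[19,3],[20,2],[21,2],[23,1],[25,2],[28,1],[29,3],[32,2],[33,2],[34,2],[35,2],[38,1]]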